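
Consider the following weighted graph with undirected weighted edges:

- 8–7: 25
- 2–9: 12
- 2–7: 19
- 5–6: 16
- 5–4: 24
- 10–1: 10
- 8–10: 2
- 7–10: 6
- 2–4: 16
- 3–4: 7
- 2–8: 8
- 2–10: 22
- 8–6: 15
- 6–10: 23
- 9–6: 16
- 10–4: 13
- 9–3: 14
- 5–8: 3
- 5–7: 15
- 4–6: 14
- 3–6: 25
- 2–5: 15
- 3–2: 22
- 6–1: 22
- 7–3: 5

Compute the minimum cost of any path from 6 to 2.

23

Shortest distances from 6:
6: 0
4: 14  (via 6)
8: 15  (via 6)
5: 16  (via 6)
9: 16  (via 6)
10: 17  (via 8)
3: 21  (via 4)
1: 22  (via 6)
2: 23  (via 8)
Shortest route: 6 → 8 → 2 = 23.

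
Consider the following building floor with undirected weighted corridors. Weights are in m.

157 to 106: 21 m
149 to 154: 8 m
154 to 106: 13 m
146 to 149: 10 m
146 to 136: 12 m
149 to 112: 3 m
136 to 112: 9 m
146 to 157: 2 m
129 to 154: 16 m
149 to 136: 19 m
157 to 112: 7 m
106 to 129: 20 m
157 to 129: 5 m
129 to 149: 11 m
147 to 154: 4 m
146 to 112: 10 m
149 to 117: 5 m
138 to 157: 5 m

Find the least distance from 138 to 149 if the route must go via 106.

47 m

Shortest 138→106: 138–157–106 = 26
Best 106 to 149: 106–154–149 costing 21
Total via 106: 26 + 21 = 47 m.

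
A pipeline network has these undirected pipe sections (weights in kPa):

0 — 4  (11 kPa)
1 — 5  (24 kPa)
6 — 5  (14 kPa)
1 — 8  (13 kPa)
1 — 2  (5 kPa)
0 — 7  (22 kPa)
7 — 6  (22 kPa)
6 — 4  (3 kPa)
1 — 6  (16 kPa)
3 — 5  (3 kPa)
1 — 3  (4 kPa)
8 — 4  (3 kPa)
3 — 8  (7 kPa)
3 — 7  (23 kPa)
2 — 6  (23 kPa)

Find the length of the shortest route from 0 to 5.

24 kPa

Settle nodes by increasing distance from 0:
0: 0
4: 11  (via 0)
6: 14  (via 4)
8: 14  (via 4)
3: 21  (via 8)
7: 22  (via 0)
5: 24  (via 3)
Shortest route: 0 → 4 → 8 → 3 → 5 = 24 kPa.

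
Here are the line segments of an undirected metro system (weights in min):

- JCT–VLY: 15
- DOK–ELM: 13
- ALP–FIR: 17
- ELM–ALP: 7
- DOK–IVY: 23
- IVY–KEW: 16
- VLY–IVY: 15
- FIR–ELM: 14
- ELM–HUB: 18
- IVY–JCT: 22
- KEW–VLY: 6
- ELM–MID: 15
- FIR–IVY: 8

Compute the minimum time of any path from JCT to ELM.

44 min

Enumerating some paths:
JCT → IVY → FIR → ALP → ELM: 22+8+17+7 = 54
JCT → VLY → IVY → FIR → ELM: 15+15+8+14 = 52
JCT → IVY → FIR → ELM: 22+8+14 = 44
The minimum is 44 min via JCT → IVY → FIR → ELM.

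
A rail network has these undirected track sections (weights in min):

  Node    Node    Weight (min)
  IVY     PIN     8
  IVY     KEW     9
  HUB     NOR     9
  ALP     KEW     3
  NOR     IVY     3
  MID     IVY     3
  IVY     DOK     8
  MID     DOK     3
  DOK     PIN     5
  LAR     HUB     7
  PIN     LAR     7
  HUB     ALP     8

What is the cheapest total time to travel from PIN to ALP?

Shortest distances from PIN:
PIN: 0
DOK: 5  (via PIN)
LAR: 7  (via PIN)
MID: 8  (via DOK)
IVY: 8  (via PIN)
NOR: 11  (via IVY)
HUB: 14  (via LAR)
KEW: 17  (via IVY)
ALP: 20  (via KEW)
Shortest route: PIN → IVY → KEW → ALP = 20 min.

20 min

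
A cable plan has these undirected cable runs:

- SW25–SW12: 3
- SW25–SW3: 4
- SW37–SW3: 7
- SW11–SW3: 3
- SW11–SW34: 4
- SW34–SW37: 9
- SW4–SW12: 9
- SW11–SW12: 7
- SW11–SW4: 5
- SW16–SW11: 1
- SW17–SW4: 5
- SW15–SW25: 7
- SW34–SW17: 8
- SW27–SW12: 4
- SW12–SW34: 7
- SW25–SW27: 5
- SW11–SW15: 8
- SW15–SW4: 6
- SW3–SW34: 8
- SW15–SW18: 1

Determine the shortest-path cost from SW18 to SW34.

13

Candidate routes:
SW18 → SW15 → SW25 → SW3 → SW11 → SW34: 1+7+4+3+4 = 19
SW18 → SW15 → SW4 → SW11 → SW34: 1+6+5+4 = 16
SW18 → SW15 → SW11 → SW34: 1+8+4 = 13
SW18 → SW15 → SW25 → SW12 → SW34: 1+7+3+7 = 18
Cheapest is SW18 → SW15 → SW11 → SW34 at 13.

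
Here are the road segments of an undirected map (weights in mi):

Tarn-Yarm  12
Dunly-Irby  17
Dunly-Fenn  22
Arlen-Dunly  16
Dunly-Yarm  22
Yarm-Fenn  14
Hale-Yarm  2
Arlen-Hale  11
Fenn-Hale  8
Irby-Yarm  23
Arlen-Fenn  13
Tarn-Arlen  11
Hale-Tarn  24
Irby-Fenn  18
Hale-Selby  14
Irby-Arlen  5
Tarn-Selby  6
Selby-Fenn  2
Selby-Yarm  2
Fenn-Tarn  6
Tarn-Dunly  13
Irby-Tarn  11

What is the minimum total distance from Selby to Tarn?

Shortest distances from Selby:
Selby: 0
Yarm: 2  (via Selby)
Fenn: 2  (via Selby)
Hale: 4  (via Yarm)
Tarn: 6  (via Selby)
Shortest route: Selby → Tarn = 6 mi.

6 mi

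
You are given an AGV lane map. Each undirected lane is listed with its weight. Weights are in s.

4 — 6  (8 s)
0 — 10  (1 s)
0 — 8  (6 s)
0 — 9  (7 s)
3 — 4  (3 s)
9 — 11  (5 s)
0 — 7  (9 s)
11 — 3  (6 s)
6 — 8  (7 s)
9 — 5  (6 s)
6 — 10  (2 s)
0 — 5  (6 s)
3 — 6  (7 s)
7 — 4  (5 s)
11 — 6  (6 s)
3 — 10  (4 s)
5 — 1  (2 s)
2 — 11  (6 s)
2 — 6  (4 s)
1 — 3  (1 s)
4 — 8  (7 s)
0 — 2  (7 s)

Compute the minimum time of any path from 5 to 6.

Settle nodes by increasing distance from 5:
5: 0
1: 2  (via 5)
3: 3  (via 1)
0: 6  (via 5)
4: 6  (via 3)
9: 6  (via 5)
10: 7  (via 3)
6: 9  (via 10)
Shortest route: 5 → 1 → 3 → 10 → 6 = 9 s.

9 s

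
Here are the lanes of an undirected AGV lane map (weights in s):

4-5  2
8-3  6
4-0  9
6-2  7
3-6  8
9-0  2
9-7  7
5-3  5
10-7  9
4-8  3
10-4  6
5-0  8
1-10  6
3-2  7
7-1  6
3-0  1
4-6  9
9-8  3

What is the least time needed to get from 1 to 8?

Compare a few routes:
1 - 10 - 4 - 8: 6+6+3 = 15
1 - 7 - 9 - 0 - 3 - 8: 6+7+2+1+6 = 22
1 - 7 - 10 - 4 - 8: 6+9+6+3 = 24
1 - 7 - 9 - 8: 6+7+3 = 16
The minimum is 15 s via 1 - 10 - 4 - 8.

15 s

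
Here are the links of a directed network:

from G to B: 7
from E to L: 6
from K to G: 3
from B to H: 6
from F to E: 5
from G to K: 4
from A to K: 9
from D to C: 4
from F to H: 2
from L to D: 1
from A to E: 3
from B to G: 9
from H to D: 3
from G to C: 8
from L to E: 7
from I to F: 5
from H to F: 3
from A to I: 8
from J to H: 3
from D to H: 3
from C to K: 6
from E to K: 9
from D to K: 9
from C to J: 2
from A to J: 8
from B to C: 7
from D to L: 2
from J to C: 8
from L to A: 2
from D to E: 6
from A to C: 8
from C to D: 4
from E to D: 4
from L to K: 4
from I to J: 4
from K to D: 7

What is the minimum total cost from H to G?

Shortest distances from H:
H: 0
D: 3  (via H)
F: 3  (via H)
L: 5  (via D)
A: 7  (via L)
C: 7  (via D)
E: 8  (via F)
J: 9  (via C)
K: 9  (via L)
G: 12  (via K)
Shortest route: H–D–L–K–G = 12.

12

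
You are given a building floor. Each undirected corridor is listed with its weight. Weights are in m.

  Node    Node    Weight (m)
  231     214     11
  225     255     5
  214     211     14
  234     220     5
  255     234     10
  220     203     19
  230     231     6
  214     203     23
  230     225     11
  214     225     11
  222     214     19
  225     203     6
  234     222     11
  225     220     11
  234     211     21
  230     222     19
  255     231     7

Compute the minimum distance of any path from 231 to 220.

22 m

Candidate routes:
231 - 255 - 234 - 220: 7+10+5 = 22
231 - 255 - 225 - 220: 7+5+11 = 23
The minimum is 22 m via 231 - 255 - 234 - 220.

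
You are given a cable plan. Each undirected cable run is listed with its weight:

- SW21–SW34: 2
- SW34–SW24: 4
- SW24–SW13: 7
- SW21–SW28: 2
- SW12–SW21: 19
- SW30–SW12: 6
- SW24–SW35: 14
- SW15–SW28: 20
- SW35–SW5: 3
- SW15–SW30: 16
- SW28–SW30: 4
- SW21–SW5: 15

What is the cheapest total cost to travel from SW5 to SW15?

37

Shortest distances from SW5:
SW5: 0
SW35: 3  (via SW5)
SW21: 15  (via SW5)
SW24: 17  (via SW35)
SW28: 17  (via SW21)
SW34: 17  (via SW21)
SW30: 21  (via SW28)
SW13: 24  (via SW24)
SW12: 27  (via SW30)
SW15: 37  (via SW28)
Shortest route: SW5–SW21–SW28–SW15 = 37.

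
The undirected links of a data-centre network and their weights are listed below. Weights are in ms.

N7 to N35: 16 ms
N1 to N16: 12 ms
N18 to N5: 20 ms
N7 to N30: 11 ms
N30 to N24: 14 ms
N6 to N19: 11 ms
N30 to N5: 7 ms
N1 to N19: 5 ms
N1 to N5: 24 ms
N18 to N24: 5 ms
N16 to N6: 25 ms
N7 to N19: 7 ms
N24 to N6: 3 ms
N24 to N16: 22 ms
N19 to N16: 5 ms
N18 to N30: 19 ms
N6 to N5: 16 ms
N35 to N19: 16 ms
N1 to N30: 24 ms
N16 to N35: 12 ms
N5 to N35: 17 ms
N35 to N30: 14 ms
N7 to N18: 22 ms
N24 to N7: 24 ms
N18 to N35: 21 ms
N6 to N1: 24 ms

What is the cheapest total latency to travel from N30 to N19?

18 ms

Enumerating some paths:
N30–N1–N19: 24+5 = 29
N30–N7–N19: 11+7 = 18
N30–N35–N19: 14+16 = 30
N30–N24–N6–N19: 14+3+11 = 28
Cheapest is N30–N7–N19 at 18 ms.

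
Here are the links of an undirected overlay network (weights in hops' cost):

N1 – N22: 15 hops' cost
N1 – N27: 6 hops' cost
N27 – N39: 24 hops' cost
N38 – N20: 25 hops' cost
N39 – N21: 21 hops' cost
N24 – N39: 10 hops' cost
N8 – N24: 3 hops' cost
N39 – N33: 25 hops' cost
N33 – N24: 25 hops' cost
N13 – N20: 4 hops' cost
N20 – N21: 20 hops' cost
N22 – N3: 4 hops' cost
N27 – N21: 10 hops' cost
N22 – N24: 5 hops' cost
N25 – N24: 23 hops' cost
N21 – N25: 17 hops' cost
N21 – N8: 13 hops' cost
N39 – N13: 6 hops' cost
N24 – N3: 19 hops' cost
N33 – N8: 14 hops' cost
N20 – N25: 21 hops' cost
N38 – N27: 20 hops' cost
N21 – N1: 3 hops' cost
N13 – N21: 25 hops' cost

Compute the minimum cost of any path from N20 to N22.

Candidate routes:
N20 → N21 → N1 → N22: 20+3+15 = 38
N20 → N21 → N8 → N24 → N22: 20+13+3+5 = 41
N20 → N13 → N39 → N24 → N3 → N22: 4+6+10+19+4 = 43
N20 → N13 → N39 → N24 → N22: 4+6+10+5 = 25
The minimum is 25 hops' cost via N20 → N13 → N39 → N24 → N22.

25 hops' cost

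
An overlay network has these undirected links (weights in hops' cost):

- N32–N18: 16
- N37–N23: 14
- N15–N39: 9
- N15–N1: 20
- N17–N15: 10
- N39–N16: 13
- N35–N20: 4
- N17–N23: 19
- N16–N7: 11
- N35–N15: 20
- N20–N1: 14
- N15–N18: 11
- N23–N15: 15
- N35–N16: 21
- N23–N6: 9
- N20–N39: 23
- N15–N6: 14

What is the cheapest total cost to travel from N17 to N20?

Settle nodes by increasing distance from N17:
N17: 0
N15: 10  (via N17)
N23: 19  (via N17)
N39: 19  (via N15)
N18: 21  (via N15)
N6: 24  (via N15)
N35: 30  (via N15)
N1: 30  (via N15)
N16: 32  (via N39)
N37: 33  (via N23)
N20: 34  (via N35)
Shortest route: N17–N15–N35–N20 = 34 hops' cost.

34 hops' cost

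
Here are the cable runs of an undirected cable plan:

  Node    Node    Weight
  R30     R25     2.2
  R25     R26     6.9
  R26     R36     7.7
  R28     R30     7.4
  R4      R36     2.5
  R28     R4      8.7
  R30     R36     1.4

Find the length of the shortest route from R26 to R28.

16.5

Enumerating some paths:
R26 - R25 - R30 - R28: 6.9+2.2+7.4 = 16.5
R26 - R36 - R4 - R28: 7.7+2.5+8.7 = 18.9
The minimum is 16.5 via R26 - R25 - R30 - R28.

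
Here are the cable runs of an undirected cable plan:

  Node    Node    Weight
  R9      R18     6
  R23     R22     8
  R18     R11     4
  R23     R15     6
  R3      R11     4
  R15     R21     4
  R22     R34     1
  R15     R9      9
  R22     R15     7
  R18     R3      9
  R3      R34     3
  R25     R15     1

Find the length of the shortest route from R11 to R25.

16

Enumerating some paths:
R11 - R3 - R34 - R22 - R15 - R25: 4+3+1+7+1 = 16
R11 - R18 - R9 - R15 - R25: 4+6+9+1 = 20
Cheapest is R11 - R3 - R34 - R22 - R15 - R25 at 16.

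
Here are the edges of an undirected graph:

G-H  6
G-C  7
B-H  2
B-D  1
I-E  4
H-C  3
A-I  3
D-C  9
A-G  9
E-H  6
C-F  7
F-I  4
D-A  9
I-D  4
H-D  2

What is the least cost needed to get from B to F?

9

Candidate routes:
B - H - D - I - F: 2+2+4+4 = 12
B - D - I - F: 1+4+4 = 9
The minimum is 9 via B - D - I - F.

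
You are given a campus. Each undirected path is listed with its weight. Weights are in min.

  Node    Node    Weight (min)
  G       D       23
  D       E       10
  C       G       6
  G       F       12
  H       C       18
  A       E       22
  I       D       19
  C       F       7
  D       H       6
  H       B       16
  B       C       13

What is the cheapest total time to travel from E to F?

41 min

Shortest distances from E:
E: 0
D: 10  (via E)
H: 16  (via D)
A: 22  (via E)
I: 29  (via D)
B: 32  (via H)
G: 33  (via D)
C: 34  (via H)
F: 41  (via C)
Shortest route: E–D–H–C–F = 41 min.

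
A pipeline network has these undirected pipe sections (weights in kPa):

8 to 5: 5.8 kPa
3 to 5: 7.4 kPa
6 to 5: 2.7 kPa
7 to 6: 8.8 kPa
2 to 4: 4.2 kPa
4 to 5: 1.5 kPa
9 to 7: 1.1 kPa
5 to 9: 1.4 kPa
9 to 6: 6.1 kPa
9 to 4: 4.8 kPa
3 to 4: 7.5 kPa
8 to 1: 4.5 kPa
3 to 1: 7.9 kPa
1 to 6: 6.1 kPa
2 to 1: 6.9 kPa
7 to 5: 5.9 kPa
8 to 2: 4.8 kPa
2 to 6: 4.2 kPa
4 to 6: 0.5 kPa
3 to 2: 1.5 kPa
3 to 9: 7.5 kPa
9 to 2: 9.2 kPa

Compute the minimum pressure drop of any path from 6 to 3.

5.7 kPa

Candidate routes:
6 - 2 - 3: 4.2+1.5 = 5.7
6 - 4 - 3: 0.5+7.5 = 8
6 - 4 - 2 - 3: 0.5+4.2+1.5 = 6.2
The minimum is 5.7 kPa via 6 - 2 - 3.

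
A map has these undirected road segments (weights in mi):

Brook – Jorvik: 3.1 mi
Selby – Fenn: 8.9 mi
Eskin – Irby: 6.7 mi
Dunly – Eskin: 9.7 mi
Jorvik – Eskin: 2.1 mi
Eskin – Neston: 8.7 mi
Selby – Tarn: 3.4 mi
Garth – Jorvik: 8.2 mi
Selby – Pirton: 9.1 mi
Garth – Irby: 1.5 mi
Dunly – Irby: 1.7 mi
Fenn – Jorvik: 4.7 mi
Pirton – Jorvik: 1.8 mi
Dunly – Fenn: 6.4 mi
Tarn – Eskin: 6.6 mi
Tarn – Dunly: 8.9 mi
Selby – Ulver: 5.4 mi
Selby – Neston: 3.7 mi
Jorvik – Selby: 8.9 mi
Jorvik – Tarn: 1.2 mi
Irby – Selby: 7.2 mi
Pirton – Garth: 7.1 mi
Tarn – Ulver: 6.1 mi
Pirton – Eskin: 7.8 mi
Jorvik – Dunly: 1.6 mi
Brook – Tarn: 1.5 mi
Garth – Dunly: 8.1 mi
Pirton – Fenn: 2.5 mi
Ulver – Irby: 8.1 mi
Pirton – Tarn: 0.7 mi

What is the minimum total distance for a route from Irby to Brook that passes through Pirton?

Best Irby to Pirton: Irby–Dunly–Jorvik–Pirton costing 5.1
Shortest Pirton→Brook: Pirton–Tarn–Brook = 2.2
Total via Pirton: 5.1 + 2.2 = 7.3 mi.

7.3 mi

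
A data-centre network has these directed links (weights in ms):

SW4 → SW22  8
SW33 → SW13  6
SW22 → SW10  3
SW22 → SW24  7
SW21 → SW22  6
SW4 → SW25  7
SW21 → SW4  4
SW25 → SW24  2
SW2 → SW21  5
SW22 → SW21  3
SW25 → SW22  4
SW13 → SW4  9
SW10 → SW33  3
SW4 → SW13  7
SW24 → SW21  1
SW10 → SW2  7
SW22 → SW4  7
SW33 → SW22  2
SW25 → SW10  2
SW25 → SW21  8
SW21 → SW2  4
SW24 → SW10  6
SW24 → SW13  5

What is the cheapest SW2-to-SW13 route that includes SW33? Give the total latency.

23 ms

Shortest SW2→SW33: SW2–SW21–SW22–SW10–SW33 = 17
Best SW33 to SW13: SW33–SW13 costing 6
Total via SW33: 17 + 6 = 23 ms.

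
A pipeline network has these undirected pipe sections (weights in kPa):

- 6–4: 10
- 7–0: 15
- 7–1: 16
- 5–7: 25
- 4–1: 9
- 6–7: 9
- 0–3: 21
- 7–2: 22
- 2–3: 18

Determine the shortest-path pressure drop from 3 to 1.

Enumerating some paths:
3 - 0 - 7 - 1: 21+15+16 = 52
3 - 2 - 7 - 1: 18+22+16 = 56
Cheapest is 3 - 0 - 7 - 1 at 52 kPa.

52 kPa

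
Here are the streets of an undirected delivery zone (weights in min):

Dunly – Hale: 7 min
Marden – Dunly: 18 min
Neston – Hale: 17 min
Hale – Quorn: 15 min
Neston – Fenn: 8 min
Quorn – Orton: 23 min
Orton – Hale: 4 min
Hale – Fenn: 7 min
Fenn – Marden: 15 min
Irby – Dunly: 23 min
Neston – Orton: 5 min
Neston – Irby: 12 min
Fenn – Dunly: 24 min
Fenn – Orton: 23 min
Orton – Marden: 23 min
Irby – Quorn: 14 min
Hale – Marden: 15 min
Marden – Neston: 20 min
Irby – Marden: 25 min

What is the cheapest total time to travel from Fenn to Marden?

Compare a few routes:
Fenn–Neston–Orton–Hale–Marden: 8+5+4+15 = 32
Fenn–Marden: 15 = 15
Fenn–Neston–Marden: 8+20 = 28
Fenn–Hale–Marden: 7+15 = 22
Cheapest is Fenn–Marden at 15 min.

15 min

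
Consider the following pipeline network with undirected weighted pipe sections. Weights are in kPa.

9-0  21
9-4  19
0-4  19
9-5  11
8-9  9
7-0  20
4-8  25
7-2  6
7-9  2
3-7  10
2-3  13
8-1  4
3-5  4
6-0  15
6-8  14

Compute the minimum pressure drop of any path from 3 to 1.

25 kPa

Shortest distances from 3:
3: 0
5: 4  (via 3)
7: 10  (via 3)
9: 12  (via 7)
2: 13  (via 3)
8: 21  (via 9)
1: 25  (via 8)
Shortest route: 3–7–9–8–1 = 25 kPa.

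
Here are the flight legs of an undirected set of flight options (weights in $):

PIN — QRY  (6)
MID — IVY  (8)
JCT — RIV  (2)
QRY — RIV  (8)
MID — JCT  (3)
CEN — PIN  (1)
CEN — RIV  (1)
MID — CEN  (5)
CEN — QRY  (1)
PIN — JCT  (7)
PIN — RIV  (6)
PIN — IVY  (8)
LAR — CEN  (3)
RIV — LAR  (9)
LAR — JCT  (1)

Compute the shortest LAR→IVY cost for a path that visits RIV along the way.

Shortest LAR→RIV: LAR → JCT → RIV = 3
Best RIV to IVY: RIV → CEN → PIN → IVY costing 10
Total via RIV: 3 + 10 = $13.

$13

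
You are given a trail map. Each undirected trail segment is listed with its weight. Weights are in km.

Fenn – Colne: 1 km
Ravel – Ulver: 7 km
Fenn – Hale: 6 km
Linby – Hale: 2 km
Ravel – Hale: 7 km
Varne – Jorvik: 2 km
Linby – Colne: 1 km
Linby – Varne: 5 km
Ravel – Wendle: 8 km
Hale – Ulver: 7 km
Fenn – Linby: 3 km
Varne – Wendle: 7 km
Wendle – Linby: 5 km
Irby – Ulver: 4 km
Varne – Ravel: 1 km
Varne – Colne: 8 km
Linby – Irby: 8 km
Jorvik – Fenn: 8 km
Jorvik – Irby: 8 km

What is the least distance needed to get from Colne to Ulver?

Compare a few routes:
Colne - Linby - Hale - Ulver: 1+2+7 = 10
Colne - Fenn - Linby - Hale - Ulver: 1+3+2+7 = 13
The minimum is 10 km via Colne - Linby - Hale - Ulver.

10 km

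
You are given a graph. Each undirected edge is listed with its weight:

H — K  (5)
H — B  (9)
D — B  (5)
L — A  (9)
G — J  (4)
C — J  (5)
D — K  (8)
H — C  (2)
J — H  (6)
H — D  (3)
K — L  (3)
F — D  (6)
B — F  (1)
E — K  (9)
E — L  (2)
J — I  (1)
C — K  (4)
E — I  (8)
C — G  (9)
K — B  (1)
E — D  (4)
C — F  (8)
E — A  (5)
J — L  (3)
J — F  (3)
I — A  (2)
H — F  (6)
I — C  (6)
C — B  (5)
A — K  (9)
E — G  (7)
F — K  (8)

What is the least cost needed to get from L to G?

7

Settle nodes by increasing distance from L:
L: 0
E: 2  (via L)
J: 3  (via L)
K: 3  (via L)
B: 4  (via K)
I: 4  (via J)
F: 5  (via B)
A: 6  (via I)
D: 6  (via E)
C: 7  (via K)
G: 7  (via J)
Shortest route: L → J → G = 7.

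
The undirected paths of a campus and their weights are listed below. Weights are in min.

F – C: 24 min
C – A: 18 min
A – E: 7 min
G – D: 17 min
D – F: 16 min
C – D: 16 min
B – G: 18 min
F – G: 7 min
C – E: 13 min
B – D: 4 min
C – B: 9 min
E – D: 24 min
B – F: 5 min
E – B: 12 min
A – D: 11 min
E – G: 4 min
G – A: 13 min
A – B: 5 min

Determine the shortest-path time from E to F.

Settle nodes by increasing distance from E:
E: 0
G: 4  (via E)
A: 7  (via E)
F: 11  (via G)
Shortest route: E–G–F = 11 min.

11 min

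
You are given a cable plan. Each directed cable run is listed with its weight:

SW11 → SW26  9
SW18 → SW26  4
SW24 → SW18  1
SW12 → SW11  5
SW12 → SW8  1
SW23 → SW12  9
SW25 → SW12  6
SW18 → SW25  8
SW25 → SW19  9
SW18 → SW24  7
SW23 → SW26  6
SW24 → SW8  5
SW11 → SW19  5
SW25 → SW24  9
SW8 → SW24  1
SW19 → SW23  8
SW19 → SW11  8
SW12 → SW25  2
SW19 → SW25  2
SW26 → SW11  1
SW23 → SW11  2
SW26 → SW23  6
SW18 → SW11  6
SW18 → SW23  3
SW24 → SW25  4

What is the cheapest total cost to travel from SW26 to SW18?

Candidate routes:
SW26 - SW11 - SW19 - SW25 - SW12 - SW8 - SW24 - SW18: 1+5+2+6+1+1+1 = 17
SW26 - SW23 - SW12 - SW8 - SW24 - SW18: 6+9+1+1+1 = 18
SW26 - SW11 - SW19 - SW25 - SW24 - SW18: 1+5+2+9+1 = 18
Cheapest is SW26 - SW11 - SW19 - SW25 - SW12 - SW8 - SW24 - SW18 at 17.

17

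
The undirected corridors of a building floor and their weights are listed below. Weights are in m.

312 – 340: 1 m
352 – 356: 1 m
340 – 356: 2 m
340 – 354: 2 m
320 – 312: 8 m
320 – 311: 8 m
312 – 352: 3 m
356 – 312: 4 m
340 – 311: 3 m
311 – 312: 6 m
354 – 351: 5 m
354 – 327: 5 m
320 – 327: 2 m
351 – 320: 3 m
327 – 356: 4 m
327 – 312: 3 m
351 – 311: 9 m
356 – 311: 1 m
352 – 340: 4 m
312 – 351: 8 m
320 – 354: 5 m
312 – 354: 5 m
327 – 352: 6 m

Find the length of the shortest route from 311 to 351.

9 m

Shortest distances from 311:
311: 0
356: 1  (via 311)
352: 2  (via 356)
340: 3  (via 311)
312: 4  (via 340)
354: 5  (via 340)
327: 5  (via 356)
320: 7  (via 327)
351: 9  (via 311)
Shortest route: 311 → 351 = 9 m.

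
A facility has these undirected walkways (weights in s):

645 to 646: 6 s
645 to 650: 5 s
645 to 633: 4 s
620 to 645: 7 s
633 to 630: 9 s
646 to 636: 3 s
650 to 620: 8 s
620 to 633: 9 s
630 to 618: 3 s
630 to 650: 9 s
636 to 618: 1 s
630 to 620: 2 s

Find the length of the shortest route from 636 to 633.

Candidate routes:
636–618–630–650–645–633: 1+3+9+5+4 = 22
636–618–630–620–633: 1+3+2+9 = 15
636–618–630–620–645–633: 1+3+2+7+4 = 17
636–618–630–633: 1+3+9 = 13
Cheapest is 636–618–630–633 at 13 s.

13 s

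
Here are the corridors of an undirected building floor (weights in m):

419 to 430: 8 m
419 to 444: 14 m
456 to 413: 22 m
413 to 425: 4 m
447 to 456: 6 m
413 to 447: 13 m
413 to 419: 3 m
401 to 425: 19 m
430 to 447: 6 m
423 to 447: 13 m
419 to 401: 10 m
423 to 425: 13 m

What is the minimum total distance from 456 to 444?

34 m

Settle nodes by increasing distance from 456:
456: 0
447: 6  (via 456)
430: 12  (via 447)
423: 19  (via 447)
413: 19  (via 447)
419: 20  (via 430)
425: 23  (via 413)
401: 30  (via 419)
444: 34  (via 419)
Shortest route: 456–447–430–419–444 = 34 m.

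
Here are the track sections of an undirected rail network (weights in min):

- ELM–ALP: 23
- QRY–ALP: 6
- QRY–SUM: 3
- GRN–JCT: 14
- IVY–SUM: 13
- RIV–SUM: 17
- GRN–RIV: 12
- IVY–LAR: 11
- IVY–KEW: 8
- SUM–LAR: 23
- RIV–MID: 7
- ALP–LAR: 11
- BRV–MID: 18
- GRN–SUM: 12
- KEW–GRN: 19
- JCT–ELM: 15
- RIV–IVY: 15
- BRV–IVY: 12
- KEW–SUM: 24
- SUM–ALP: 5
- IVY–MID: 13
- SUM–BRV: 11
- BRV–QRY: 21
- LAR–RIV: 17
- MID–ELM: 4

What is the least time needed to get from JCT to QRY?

Running Dijkstra from JCT:
JCT: 0
GRN: 14  (via JCT)
ELM: 15  (via JCT)
MID: 19  (via ELM)
RIV: 26  (via GRN)
SUM: 26  (via GRN)
QRY: 29  (via SUM)
Shortest route: JCT–GRN–SUM–QRY = 29 min.

29 min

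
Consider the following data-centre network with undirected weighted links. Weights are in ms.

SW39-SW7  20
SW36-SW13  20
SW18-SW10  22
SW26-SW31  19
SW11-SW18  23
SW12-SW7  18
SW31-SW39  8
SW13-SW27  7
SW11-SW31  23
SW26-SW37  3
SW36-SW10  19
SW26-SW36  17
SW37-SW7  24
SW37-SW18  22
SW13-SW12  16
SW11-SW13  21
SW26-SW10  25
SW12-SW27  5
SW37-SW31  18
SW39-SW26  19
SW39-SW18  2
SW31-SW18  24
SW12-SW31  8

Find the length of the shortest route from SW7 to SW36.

Compare a few routes:
SW7–SW37–SW26–SW36: 24+3+17 = 44
SW7–SW12–SW27–SW13–SW36: 18+5+7+20 = 50
The minimum is 44 ms via SW7–SW37–SW26–SW36.

44 ms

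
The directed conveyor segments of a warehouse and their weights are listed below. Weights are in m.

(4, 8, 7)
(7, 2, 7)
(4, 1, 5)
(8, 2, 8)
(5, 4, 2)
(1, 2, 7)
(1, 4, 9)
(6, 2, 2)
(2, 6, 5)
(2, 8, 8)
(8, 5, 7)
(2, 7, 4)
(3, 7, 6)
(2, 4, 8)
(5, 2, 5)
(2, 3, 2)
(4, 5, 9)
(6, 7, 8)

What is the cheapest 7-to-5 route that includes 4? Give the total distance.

24 m

Best 7 to 4: 7 → 2 → 4 costing 15
Shortest 4→5: 4 → 5 = 9
Total via 4: 15 + 9 = 24 m.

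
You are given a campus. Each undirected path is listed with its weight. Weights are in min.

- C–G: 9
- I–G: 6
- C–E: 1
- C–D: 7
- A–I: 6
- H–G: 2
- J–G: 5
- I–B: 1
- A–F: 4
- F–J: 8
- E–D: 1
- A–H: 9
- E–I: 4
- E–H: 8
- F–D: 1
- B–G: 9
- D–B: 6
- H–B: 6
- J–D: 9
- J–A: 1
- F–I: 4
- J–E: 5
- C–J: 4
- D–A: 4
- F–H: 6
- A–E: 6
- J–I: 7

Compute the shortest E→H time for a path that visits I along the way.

Shortest E→I: E–I = 4
Shortest I→H: I–B–H = 7
Total via I: 4 + 7 = 11 min.

11 min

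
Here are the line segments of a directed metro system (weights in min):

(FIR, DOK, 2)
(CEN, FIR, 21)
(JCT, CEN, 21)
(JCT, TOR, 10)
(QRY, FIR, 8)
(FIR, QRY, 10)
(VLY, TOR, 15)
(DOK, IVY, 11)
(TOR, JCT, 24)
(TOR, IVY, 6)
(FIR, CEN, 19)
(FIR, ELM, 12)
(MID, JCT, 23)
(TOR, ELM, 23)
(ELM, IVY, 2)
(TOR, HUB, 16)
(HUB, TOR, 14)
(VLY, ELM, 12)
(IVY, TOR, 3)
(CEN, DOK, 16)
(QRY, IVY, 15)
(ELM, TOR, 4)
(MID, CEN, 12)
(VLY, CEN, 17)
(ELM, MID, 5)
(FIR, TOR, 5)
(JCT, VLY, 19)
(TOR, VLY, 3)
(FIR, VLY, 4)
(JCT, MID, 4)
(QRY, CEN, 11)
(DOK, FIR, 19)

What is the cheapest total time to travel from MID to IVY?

Candidate routes:
MID–CEN–FIR–TOR–IVY: 12+21+5+6 = 44
MID–CEN–DOK–IVY: 12+16+11 = 39
Cheapest is MID–CEN–DOK–IVY at 39 min.

39 min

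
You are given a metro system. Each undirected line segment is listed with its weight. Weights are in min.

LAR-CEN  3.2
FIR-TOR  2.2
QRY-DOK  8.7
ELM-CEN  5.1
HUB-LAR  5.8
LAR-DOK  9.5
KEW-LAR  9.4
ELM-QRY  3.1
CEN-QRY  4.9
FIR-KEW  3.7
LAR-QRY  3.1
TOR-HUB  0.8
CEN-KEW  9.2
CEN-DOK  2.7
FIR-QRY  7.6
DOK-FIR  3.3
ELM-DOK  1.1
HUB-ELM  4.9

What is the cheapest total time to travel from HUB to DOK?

6 min

Candidate routes:
HUB - LAR - CEN - DOK: 5.8+3.2+2.7 = 11.7
HUB - TOR - FIR - DOK: 0.8+2.2+3.3 = 6.3
HUB - ELM - CEN - DOK: 4.9+5.1+2.7 = 12.7
HUB - ELM - DOK: 4.9+1.1 = 6
The minimum is 6 min via HUB - ELM - DOK.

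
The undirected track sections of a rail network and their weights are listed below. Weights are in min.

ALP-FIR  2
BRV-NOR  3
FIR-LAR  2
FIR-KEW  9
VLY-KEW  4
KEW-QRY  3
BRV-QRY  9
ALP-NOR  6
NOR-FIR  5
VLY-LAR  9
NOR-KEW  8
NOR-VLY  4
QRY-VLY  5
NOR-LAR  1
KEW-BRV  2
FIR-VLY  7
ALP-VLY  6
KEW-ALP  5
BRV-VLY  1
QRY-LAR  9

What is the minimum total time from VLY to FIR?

Enumerating some paths:
VLY → ALP → FIR: 6+2 = 8
VLY → NOR → FIR: 4+5 = 9
VLY → FIR: 7 = 7
Cheapest is VLY → FIR at 7 min.

7 min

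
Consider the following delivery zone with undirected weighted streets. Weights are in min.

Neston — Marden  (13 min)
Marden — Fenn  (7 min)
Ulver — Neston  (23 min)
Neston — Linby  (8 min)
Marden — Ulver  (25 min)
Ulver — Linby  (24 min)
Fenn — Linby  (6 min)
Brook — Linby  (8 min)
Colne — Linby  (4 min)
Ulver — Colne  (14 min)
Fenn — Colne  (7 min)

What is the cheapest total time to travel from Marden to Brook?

21 min

Shortest distances from Marden:
Marden: 0
Fenn: 7  (via Marden)
Linby: 13  (via Fenn)
Neston: 13  (via Marden)
Colne: 14  (via Fenn)
Brook: 21  (via Linby)
Shortest route: Marden → Fenn → Linby → Brook = 21 min.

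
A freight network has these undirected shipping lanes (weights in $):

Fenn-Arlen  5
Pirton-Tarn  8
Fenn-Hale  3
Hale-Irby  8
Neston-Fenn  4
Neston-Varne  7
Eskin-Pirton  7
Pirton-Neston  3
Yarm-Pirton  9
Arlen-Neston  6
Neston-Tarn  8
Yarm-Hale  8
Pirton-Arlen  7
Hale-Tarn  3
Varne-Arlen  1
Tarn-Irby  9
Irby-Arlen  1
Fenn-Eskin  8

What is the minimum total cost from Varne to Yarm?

Settle nodes by increasing distance from Varne:
Varne: 0
Arlen: 1  (via Varne)
Irby: 2  (via Arlen)
Fenn: 6  (via Arlen)
Neston: 7  (via Varne)
Pirton: 8  (via Arlen)
Hale: 9  (via Fenn)
Tarn: 11  (via Irby)
Eskin: 14  (via Fenn)
Yarm: 17  (via Pirton)
Shortest route: Varne → Arlen → Pirton → Yarm = $17.

$17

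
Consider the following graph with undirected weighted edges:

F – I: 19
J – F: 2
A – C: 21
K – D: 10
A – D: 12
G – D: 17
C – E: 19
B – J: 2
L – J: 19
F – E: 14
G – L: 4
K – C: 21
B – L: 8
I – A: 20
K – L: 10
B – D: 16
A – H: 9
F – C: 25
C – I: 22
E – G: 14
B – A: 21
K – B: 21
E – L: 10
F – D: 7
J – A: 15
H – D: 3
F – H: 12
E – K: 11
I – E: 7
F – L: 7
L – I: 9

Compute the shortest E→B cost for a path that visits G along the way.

26

Best E to G: E–G costing 14
Shortest G→B: G–L–B = 12
Total via G: 14 + 12 = 26.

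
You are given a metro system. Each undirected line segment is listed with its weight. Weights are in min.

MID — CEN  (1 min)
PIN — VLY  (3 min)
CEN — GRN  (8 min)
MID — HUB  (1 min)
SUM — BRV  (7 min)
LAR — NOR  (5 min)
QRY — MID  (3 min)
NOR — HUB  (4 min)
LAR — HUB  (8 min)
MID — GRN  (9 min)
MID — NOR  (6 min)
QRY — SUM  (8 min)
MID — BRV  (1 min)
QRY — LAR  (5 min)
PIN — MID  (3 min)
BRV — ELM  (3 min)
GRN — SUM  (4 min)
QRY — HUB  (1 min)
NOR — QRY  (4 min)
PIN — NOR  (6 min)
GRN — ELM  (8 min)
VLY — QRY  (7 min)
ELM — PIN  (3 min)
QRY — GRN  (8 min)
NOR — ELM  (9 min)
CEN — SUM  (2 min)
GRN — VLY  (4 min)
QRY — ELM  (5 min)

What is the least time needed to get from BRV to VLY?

7 min

Settle nodes by increasing distance from BRV:
BRV: 0
MID: 1  (via BRV)
HUB: 2  (via MID)
CEN: 2  (via MID)
QRY: 3  (via HUB)
ELM: 3  (via BRV)
SUM: 4  (via CEN)
PIN: 4  (via MID)
NOR: 6  (via HUB)
VLY: 7  (via PIN)
Shortest route: BRV → MID → PIN → VLY = 7 min.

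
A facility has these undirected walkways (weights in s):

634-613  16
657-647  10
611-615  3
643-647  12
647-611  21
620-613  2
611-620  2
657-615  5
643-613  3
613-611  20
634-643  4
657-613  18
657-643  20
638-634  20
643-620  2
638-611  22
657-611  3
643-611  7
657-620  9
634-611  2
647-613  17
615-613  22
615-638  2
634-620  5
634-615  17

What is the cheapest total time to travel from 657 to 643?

Running Dijkstra from 657:
657: 0
611: 3  (via 657)
634: 5  (via 611)
620: 5  (via 611)
615: 5  (via 657)
643: 7  (via 620)
Shortest route: 657–611–620–643 = 7 s.

7 s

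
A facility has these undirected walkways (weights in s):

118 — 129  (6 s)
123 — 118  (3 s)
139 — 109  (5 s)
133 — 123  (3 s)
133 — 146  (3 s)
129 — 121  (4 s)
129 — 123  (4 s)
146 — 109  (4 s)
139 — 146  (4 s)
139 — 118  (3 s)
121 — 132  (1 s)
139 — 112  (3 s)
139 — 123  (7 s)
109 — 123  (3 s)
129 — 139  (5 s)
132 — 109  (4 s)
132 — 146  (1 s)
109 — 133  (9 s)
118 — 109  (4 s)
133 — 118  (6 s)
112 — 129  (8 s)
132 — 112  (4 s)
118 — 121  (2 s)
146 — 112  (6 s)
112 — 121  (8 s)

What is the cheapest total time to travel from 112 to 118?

6 s

Enumerating some paths:
112–139–118: 3+3 = 6
112–121–118: 8+2 = 10
112–132–121–118: 4+1+2 = 7
The minimum is 6 s via 112–139–118.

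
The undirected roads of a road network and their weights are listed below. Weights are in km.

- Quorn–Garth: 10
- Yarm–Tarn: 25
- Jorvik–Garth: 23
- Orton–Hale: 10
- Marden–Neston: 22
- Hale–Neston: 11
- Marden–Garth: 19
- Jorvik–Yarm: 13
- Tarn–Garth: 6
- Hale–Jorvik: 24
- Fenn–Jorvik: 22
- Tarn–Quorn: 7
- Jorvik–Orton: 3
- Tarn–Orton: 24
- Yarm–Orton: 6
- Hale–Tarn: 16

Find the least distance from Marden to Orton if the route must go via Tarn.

Shortest Marden→Tarn: Marden → Garth → Tarn = 25
Best Tarn to Orton: Tarn → Orton costing 24
Total via Tarn: 25 + 24 = 49 km.

49 km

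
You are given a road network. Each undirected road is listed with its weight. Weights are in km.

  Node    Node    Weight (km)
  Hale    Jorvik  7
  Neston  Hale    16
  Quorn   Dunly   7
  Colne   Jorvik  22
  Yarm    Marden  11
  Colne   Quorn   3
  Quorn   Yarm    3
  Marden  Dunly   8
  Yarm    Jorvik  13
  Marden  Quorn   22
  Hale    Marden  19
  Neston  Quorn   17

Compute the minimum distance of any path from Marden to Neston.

31 km

Candidate routes:
Marden → Yarm → Quorn → Neston: 11+3+17 = 31
Marden → Hale → Neston: 19+16 = 35
Marden → Dunly → Quorn → Neston: 8+7+17 = 32
The minimum is 31 km via Marden → Yarm → Quorn → Neston.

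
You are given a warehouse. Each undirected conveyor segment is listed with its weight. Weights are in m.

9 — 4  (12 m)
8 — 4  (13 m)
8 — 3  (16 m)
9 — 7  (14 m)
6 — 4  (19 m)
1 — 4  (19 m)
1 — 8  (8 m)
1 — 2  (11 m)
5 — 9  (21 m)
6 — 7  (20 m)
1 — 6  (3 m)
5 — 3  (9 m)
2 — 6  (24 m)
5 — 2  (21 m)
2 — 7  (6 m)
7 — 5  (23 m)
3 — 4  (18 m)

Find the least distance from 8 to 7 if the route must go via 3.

48 m

Best 8 to 3: 8 → 3 costing 16
Shortest 3→7: 3 → 5 → 7 = 32
Total via 3: 16 + 32 = 48 m.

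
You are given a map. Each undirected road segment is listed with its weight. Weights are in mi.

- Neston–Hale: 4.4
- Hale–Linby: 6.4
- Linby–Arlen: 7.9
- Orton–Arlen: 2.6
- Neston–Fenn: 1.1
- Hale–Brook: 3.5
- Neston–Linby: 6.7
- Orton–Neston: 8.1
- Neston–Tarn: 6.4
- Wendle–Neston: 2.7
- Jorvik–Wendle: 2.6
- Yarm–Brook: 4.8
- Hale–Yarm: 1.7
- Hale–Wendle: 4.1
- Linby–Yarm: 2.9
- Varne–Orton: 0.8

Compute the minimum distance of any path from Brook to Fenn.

Enumerating some paths:
Brook - Hale - Wendle - Neston - Fenn: 3.5+4.1+2.7+1.1 = 11.4
Brook - Hale - Neston - Fenn: 3.5+4.4+1.1 = 9
Brook - Yarm - Hale - Neston - Fenn: 4.8+1.7+4.4+1.1 = 12
Cheapest is Brook - Hale - Neston - Fenn at 9 mi.

9 mi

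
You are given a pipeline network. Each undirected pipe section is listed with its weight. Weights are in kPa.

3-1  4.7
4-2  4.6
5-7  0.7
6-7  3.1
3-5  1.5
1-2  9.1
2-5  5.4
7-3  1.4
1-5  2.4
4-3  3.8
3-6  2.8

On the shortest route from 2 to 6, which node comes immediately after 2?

5

Candidate routes:
2–5–7–6: 5.4+0.7+3.1 = 9.2
2–5–7–3–6: 5.4+0.7+1.4+2.8 = 10.3
2–5–3–6: 5.4+1.5+2.8 = 9.7
Cheapest is 2–5–7–6 at 9.2 kPa.
So from 2 the first move is to 5.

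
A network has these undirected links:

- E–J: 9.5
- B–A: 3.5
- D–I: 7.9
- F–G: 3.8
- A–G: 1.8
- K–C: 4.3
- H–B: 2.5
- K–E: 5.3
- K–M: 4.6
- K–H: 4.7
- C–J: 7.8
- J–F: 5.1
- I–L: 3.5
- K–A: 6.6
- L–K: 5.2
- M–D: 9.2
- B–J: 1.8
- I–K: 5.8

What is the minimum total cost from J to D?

22.7

Shortest distances from J:
J: 0
B: 1.8  (via J)
H: 4.3  (via B)
F: 5.1  (via J)
A: 5.3  (via B)
G: 7.1  (via A)
C: 7.8  (via J)
K: 9  (via H)
E: 9.5  (via J)
M: 13.6  (via K)
L: 14.2  (via K)
I: 14.8  (via K)
D: 22.7  (via I)
Shortest route: J → B → H → K → I → D = 22.7.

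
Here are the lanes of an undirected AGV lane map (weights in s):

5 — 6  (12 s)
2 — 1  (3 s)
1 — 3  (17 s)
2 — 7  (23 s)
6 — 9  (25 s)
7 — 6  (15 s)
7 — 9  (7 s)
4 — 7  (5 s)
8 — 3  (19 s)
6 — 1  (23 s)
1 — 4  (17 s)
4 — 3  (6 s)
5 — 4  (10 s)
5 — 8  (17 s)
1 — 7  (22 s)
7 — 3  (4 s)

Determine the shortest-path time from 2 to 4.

20 s

Shortest distances from 2:
2: 0
1: 3  (via 2)
3: 20  (via 1)
4: 20  (via 1)
Shortest route: 2 → 1 → 4 = 20 s.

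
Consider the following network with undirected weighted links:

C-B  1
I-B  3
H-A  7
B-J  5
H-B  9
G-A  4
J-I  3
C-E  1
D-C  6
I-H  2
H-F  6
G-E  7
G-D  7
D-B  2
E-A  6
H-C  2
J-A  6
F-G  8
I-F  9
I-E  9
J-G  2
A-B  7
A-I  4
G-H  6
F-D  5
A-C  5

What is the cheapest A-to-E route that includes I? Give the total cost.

Best A to I: A–I costing 4
Shortest I→E: I–H–C–E = 5
Total via I: 4 + 5 = 9.

9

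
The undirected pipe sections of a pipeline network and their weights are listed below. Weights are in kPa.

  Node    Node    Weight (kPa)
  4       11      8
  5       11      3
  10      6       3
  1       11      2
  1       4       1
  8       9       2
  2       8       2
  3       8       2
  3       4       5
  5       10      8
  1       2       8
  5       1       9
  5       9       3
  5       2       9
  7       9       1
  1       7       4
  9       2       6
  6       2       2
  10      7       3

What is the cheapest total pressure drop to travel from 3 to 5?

7 kPa

Settle nodes by increasing distance from 3:
3: 0
8: 2  (via 3)
2: 4  (via 8)
9: 4  (via 8)
4: 5  (via 3)
7: 5  (via 9)
1: 6  (via 4)
6: 6  (via 2)
5: 7  (via 9)
Shortest route: 3 → 8 → 9 → 5 = 7 kPa.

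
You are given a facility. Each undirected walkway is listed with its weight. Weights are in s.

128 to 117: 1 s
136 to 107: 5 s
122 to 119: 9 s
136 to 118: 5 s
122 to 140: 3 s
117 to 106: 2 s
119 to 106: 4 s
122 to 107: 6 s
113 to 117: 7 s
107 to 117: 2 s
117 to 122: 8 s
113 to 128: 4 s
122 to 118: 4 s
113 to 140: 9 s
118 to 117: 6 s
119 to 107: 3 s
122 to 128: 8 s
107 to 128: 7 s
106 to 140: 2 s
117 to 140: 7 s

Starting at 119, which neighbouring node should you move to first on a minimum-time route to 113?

107

Compare a few routes:
119 - 107 - 117 - 113: 3+2+7 = 12
119 - 107 - 117 - 128 - 113: 3+2+1+4 = 10
119 - 106 - 117 - 128 - 113: 4+2+1+4 = 11
The minimum is 10 s via 119 - 107 - 117 - 128 - 113.
So from 119 the first move is to 107.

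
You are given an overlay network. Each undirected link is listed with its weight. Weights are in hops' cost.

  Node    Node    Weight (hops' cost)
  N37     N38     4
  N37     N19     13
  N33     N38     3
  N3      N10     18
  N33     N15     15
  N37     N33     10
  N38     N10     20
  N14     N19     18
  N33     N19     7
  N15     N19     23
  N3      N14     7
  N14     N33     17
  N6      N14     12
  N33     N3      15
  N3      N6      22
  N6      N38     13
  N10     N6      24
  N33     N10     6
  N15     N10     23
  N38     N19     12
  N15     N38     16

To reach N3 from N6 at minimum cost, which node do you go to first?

N14

Compare a few routes:
N6 - N14 - N3: 12+7 = 19
N6 - N3: 22 = 22
N6 - N38 - N33 - N3: 13+3+15 = 31
The minimum is 19 hops' cost via N6 - N14 - N3.
So from N6 the first move is to N14.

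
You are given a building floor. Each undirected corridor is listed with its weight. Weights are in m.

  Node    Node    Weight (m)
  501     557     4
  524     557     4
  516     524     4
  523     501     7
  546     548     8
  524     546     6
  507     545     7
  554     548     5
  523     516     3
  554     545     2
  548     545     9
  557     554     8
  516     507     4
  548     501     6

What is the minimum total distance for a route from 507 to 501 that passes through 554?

20 m

Shortest 507→554: 507–545–554 = 9
Best 554 to 501: 554–548–501 costing 11
Total via 554: 9 + 11 = 20 m.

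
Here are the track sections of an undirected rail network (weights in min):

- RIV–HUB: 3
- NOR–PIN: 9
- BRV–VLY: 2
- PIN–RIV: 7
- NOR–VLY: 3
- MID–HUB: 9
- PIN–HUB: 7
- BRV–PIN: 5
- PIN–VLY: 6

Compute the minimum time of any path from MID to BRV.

21 min

Enumerating some paths:
MID → HUB → PIN → VLY → BRV: 9+7+6+2 = 24
MID → HUB → PIN → BRV: 9+7+5 = 21
The minimum is 21 min via MID → HUB → PIN → BRV.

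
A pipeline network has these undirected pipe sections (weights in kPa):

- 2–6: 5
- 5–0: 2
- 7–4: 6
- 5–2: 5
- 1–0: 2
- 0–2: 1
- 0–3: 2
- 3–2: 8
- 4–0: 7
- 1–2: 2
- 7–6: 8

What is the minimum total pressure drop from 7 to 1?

15 kPa

Shortest distances from 7:
7: 0
4: 6  (via 7)
6: 8  (via 7)
0: 13  (via 4)
2: 13  (via 6)
1: 15  (via 0)
Shortest route: 7 → 4 → 0 → 1 = 15 kPa.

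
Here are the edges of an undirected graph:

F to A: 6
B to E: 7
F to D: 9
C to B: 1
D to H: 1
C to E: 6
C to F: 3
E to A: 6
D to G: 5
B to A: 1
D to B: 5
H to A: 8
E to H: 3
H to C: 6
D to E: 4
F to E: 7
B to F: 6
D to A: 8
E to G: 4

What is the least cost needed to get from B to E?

Enumerating some paths:
B - E: 7 = 7
B - D - H - E: 5+1+3 = 9
B - D - E: 5+4 = 9
B - C - H - E: 1+6+3 = 10
Cheapest is B - E at 7.

7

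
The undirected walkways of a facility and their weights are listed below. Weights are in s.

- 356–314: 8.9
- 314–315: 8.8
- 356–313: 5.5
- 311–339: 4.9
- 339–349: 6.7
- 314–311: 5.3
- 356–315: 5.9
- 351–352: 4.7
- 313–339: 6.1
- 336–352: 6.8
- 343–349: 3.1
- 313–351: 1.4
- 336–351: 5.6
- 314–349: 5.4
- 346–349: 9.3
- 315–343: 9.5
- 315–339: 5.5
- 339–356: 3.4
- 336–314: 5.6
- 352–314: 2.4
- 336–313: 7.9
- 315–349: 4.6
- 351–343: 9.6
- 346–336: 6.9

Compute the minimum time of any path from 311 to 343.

13.8 s

Shortest distances from 311:
311: 0
339: 4.9  (via 311)
314: 5.3  (via 311)
352: 7.7  (via 314)
356: 8.3  (via 339)
315: 10.4  (via 339)
349: 10.7  (via 314)
336: 10.9  (via 314)
313: 11  (via 339)
351: 12.4  (via 352)
343: 13.8  (via 349)
Shortest route: 311–314–349–343 = 13.8 s.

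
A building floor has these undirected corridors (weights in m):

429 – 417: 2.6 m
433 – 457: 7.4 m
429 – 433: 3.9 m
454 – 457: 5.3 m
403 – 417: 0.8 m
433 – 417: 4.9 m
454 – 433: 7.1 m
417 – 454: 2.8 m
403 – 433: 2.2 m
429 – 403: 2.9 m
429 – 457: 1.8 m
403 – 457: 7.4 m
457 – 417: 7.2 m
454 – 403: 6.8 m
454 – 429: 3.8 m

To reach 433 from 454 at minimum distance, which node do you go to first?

Enumerating some paths:
454–429–433: 3.8+3.9 = 7.7
454–433: 7.1 = 7.1
454–417–403–433: 2.8+0.8+2.2 = 5.8
Cheapest is 454–417–403–433 at 5.8 m.
So from 454 the first move is to 417.

417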